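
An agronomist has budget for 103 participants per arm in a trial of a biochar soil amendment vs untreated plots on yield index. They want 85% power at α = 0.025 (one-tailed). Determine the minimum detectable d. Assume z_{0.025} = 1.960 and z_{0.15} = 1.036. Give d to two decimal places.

For two independent groups of n = 103 each: d_min = (z_{α} + z_β)·√(2/n).
z-sum = 1.960 + 1.036 = 2.996.
d_min = 2.996 × √(2/103) = 2.996 × 0.1393 = 0.417.

d_min ≈ 0.42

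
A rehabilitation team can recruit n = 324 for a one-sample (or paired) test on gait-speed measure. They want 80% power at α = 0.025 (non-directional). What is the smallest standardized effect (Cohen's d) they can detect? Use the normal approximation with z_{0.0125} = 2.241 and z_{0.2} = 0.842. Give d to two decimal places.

For a single sample (or paired design) of n = 324: d_min = (z_{α/2} + z_β)/√n.
z-sum = 2.241 + 0.842 = 3.083.
d_min = 3.083 / √324 = 3.083 / 18.000 = 0.171.

d_min ≈ 0.17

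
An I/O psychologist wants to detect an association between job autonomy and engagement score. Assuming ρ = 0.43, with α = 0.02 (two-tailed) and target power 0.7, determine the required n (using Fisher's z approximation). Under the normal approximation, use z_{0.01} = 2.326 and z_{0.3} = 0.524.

n = 42

Fisher's z: C = ½·ln((1+r)/(1−r)) = ½·ln(2.5088) = 0.4599.
n = ((z_{α/2} + z_β)/C)² + 3.
(2.326 + 0.524) / 0.4599 = 2.850 / 0.4599 = 6.197.
n = 6.197² + 3 = 38.40 + 3 = 41.4.
Round up.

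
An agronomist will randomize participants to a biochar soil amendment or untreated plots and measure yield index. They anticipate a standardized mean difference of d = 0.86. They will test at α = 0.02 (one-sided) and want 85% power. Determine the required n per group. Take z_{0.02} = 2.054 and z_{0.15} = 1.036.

n = 26 per group

For two independent groups with equal n: n = 2·((z_{α} + z_β) / d)².
z_{α} + z_β = 2.054 + 1.036 = 3.090.
n = 2 × (3.090 / 0.86)² = 2 × 3.593² = 2 × 12.91 = 25.8.
Round up to the next whole participant.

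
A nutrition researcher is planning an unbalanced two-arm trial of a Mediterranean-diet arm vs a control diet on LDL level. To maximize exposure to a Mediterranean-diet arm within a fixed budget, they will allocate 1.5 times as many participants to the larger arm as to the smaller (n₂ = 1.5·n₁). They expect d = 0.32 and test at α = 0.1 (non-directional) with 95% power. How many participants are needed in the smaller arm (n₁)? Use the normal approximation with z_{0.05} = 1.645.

With allocation ratio k = n₂/n₁ = 1.5, Var(x̄₁−x̄₂) = σ²(1/n₁ + 1/(k·n₁)) = σ²·(k+1)/(k·n₁).
So n₁ = (1 + 1/k)·((z_{α/2} + z_β)/d)² = 1.667 × (3.290/0.32)².
n₁ = 1.667 × 105.70 = 176.2.
Round up: n₁ = 177, giving n₂ = ⌈1.5 × 177⌉ = ⌈265.5⌉ = 266.

n₁ = 177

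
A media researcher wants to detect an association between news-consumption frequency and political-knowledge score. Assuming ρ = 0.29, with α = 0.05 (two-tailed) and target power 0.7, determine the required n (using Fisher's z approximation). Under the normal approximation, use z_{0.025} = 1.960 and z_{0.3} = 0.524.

n = 73

Fisher's z: C = ½·ln((1+r)/(1−r)) = ½·ln(1.8169) = 0.2986.
n = ((z_{α/2} + z_β)/C)² + 3.
(1.960 + 0.524) / 0.2986 = 2.484 / 0.2986 = 8.319.
n = 8.319² + 3 = 69.20 + 3 = 72.2.
Round up.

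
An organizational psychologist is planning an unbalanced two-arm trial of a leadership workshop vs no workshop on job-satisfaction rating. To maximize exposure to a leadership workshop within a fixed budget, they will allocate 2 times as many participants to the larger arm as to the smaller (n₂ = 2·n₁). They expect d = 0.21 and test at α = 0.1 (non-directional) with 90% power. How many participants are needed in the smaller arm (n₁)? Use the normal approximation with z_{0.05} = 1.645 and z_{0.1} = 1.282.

With allocation ratio k = n₂/n₁ = 2, Var(x̄₁−x̄₂) = σ²(1/n₁ + 1/(k·n₁)) = σ²·(k+1)/(k·n₁).
So n₁ = (1 + 1/k)·((z_{α/2} + z_β)/d)² = 1.500 × (2.927/0.21)².
n₁ = 1.500 × 194.27 = 291.4.
Round up: n₁ = 292, giving n₂ = 2 × 292 = 584.

n₁ = 292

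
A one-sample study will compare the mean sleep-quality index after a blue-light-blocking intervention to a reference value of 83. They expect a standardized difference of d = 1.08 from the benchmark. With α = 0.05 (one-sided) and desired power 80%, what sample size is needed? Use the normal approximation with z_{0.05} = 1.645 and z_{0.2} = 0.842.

For a one-sample test: n = ((z_{α} + z_β) / d)².
z_{α} + z_β = 1.645 + 0.842 = 2.487.
n = (2.487 / 1.08)² = 2.303² = 5.30.
Round up.

n = 6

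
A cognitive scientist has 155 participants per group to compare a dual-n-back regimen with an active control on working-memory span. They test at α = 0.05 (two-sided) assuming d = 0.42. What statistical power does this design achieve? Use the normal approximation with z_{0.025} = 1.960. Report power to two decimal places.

For two equal groups, power = Φ(d·√(n/2) − z_{α/2}).
d·√(n/2) = 0.42 × √(155/2) = 0.42 × 8.803 = 3.697.
z_β = 3.697 − 1.960 = 1.737.
Power = Φ(1.737) = 0.959.

power ≈ 0.96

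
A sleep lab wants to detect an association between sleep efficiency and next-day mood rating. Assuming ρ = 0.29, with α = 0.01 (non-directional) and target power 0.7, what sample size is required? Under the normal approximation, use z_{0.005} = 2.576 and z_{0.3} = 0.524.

Fisher's z: C = ½·ln((1+r)/(1−r)) = ½·ln(1.8169) = 0.2986.
n = ((z_{α/2} + z_β)/C)² + 3.
(2.576 + 0.524) / 0.2986 = 3.100 / 0.2986 = 10.382.
n = 10.382² + 3 = 107.78 + 3 = 110.8.
Round up.

n = 111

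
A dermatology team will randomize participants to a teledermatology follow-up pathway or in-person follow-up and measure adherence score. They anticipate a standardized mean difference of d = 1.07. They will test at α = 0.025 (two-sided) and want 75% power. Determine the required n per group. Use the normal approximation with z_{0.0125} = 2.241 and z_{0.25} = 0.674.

For two independent groups with equal n: n = 2·((z_{α/2} + z_β) / d)².
z_{α/2} + z_β = 2.241 + 0.674 = 2.915.
n = 2 × (2.915 / 1.07)² = 2 × 2.724² = 2 × 7.42 = 14.8.
Round up to the next whole participant.

n = 15 per group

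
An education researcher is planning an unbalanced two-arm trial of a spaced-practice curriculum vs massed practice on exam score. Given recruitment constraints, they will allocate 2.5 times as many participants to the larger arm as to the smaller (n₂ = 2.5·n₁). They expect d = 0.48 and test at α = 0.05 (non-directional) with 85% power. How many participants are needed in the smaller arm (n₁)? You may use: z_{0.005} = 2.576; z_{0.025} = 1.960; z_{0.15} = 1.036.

n₁ = 55

With allocation ratio k = n₂/n₁ = 2.5, Var(x̄₁−x̄₂) = σ²(1/n₁ + 1/(k·n₁)) = σ²·(k+1)/(k·n₁).
So n₁ = (1 + 1/k)·((z_{α/2} + z_β)/d)² = 1.400 × (2.996/0.48)².
n₁ = 1.400 × 38.96 = 54.5.
Round up: n₁ = 55, giving n₂ = ⌈2.5 × 55⌉ = ⌈137.5⌉ = 138.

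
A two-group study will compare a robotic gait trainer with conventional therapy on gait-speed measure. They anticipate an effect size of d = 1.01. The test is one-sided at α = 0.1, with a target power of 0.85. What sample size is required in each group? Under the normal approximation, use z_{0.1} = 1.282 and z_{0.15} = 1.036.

For two independent groups with equal n: n = 2·((z_{α} + z_β) / d)².
z_{α} + z_β = 1.282 + 1.036 = 2.318.
n = 2 × (2.318 / 1.01)² = 2 × 2.295² = 2 × 5.27 = 10.5.
Round up to the next whole participant.

n = 11 per group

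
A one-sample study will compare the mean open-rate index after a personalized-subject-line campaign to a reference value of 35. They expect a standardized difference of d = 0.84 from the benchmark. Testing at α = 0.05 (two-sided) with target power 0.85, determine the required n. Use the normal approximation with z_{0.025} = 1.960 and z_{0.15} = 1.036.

For a one-sample test: n = ((z_{α/2} + z_β) / d)².
z_{α/2} + z_β = 1.960 + 1.036 = 2.996.
n = (2.996 / 0.84)² = 3.567² = 12.72.
Round up.

n = 13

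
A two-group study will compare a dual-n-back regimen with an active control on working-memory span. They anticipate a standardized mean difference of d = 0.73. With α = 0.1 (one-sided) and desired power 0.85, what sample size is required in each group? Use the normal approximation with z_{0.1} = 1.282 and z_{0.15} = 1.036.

For two independent groups with equal n: n = 2·((z_{α} + z_β) / d)².
z_{α} + z_β = 1.282 + 1.036 = 2.318.
n = 2 × (2.318 / 0.73)² = 2 × 3.175² = 2 × 10.08 = 20.2.
Round up to the next whole participant.

n = 21 per group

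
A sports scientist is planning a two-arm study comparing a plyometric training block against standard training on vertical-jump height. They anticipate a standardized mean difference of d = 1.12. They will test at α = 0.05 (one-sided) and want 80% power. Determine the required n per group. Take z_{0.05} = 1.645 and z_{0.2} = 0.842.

n = 10 per group

For two independent groups with equal n: n = 2·((z_{α} + z_β) / d)².
z_{α} + z_β = 1.645 + 0.842 = 2.487.
n = 2 × (2.487 / 1.12)² = 2 × 2.221² = 2 × 4.93 = 9.9.
Round up to the next whole participant.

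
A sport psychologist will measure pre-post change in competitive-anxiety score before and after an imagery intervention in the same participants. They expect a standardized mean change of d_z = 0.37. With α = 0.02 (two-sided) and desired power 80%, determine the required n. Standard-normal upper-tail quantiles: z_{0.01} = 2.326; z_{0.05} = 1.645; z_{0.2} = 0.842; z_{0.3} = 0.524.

For a paired (one-sample on differences) test: n = ((z_{α/2} + z_β) / d)².
z_{α/2} + z_β = 2.326 + 0.842 = 3.168.
n = (3.168 / 0.37)² = 8.562² = 73.31.
Round up.

n = 74 pairs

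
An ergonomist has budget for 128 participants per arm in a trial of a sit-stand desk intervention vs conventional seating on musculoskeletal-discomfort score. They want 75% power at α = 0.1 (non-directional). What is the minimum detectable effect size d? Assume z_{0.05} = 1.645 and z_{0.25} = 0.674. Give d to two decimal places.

d_min ≈ 0.29

For two independent groups of n = 128 each: d_min = (z_{α/2} + z_β)·√(2/n).
z-sum = 1.645 + 0.674 = 2.319.
d_min = 2.319 × √(2/128) = 2.319 × 0.1250 = 0.290.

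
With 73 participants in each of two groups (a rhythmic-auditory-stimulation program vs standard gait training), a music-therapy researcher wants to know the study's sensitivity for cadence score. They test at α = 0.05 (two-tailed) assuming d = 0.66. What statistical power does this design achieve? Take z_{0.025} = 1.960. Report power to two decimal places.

power ≈ 0.98

For two equal groups, power = Φ(d·√(n/2) − z_{α/2}).
d·√(n/2) = 0.66 × √(73/2) = 0.66 × 6.042 = 3.987.
z_β = 3.987 − 1.960 = 2.027.
Power = Φ(2.027) = 0.979.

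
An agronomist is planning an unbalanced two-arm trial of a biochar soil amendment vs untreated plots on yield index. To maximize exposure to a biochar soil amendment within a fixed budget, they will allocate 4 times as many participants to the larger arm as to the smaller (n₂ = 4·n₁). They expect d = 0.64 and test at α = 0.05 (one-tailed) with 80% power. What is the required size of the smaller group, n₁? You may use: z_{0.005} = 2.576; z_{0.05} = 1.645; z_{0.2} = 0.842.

n₁ = 19

With allocation ratio k = n₂/n₁ = 4, Var(x̄₁−x̄₂) = σ²(1/n₁ + 1/(k·n₁)) = σ²·(k+1)/(k·n₁).
So n₁ = (1 + 1/k)·((z_{α} + z_β)/d)² = 1.250 × (2.487/0.64)².
n₁ = 1.250 × 15.10 = 18.9.
Round up: n₁ = 19, giving n₂ = 4 × 19 = 76.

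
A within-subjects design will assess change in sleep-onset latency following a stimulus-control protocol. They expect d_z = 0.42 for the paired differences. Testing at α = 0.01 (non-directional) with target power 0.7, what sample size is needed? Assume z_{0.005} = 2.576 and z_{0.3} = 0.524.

For a paired (one-sample on differences) test: n = ((z_{α/2} + z_β) / d)².
z_{α/2} + z_β = 2.576 + 0.524 = 3.100.
n = (3.100 / 0.42)² = 7.381² = 54.48.
Round up.

n = 55 pairs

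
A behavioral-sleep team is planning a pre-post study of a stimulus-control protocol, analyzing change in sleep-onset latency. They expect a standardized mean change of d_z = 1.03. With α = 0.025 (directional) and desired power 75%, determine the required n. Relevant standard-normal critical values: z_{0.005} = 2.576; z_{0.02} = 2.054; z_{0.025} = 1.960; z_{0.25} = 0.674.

n = 7 pairs

For a paired (one-sample on differences) test: n = ((z_{α} + z_β) / d)².
z_{α} + z_β = 1.960 + 0.674 = 2.634.
n = (2.634 / 1.03)² = 2.557² = 6.54.
Round up.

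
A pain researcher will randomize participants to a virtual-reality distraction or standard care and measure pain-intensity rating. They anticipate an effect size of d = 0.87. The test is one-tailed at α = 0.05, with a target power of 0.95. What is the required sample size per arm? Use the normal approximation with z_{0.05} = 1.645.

n = 29 per group

For two independent groups with equal n: n = 2·((z_{α} + z_β) / d)².
z_{α} + z_β = 1.645 + 1.645 = 3.290.
n = 2 × (3.290 / 0.87)² = 2 × 3.782² = 2 × 14.30 = 28.6.
Round up to the next whole participant.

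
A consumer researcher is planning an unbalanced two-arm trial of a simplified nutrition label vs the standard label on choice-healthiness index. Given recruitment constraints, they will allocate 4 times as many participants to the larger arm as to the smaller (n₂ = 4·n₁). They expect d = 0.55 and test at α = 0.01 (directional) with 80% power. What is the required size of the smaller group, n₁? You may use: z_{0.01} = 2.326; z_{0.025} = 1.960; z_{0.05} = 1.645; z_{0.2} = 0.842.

n₁ = 42

With allocation ratio k = n₂/n₁ = 4, Var(x̄₁−x̄₂) = σ²(1/n₁ + 1/(k·n₁)) = σ²·(k+1)/(k·n₁).
So n₁ = (1 + 1/k)·((z_{α} + z_β)/d)² = 1.250 × (3.168/0.55)².
n₁ = 1.250 × 33.18 = 41.5.
Round up: n₁ = 42, giving n₂ = 4 × 42 = 168.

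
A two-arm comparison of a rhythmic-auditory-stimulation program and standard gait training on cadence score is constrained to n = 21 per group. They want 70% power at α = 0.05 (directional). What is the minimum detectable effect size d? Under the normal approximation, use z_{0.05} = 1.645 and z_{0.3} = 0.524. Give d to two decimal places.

For two independent groups of n = 21 each: d_min = (z_{α} + z_β)·√(2/n).
z-sum = 1.645 + 0.524 = 2.169.
d_min = 2.169 × √(2/21) = 2.169 × 0.3086 = 0.669.

d_min ≈ 0.67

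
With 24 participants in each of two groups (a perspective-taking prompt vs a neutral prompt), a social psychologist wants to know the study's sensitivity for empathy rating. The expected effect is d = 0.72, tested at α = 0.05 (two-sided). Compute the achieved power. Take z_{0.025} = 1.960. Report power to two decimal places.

power ≈ 0.70

For two equal groups, power = Φ(d·√(n/2) − z_{α/2}).
d·√(n/2) = 0.72 × √(24/2) = 0.72 × 3.464 = 2.494.
z_β = 2.494 − 1.960 = 0.534.
Power = Φ(0.534) = 0.703.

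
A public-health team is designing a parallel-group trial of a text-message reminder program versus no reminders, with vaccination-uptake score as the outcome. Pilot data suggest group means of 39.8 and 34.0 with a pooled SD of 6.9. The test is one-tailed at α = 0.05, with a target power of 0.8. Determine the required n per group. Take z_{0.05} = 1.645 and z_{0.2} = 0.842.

Cohen's d = |M₁ − M₂| / SD_pooled = |39.8 − 34.0| / 6.9 = 5.8 / 6.9 = 0.841.
For two independent groups with equal n: n = 2·((z_{α} + z_β) / d)².
z_{α} + z_β = 1.645 + 0.842 = 2.487.
n = 2 × (2.487 / 0.841)² = 2 × 2.957² = 2 × 8.74 = 17.5.
Round up to the next whole participant.

n = 18 per group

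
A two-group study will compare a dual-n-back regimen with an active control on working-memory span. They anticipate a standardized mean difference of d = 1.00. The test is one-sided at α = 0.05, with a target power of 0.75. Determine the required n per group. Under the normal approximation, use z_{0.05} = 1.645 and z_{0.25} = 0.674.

For two independent groups with equal n: n = 2·((z_{α} + z_β) / d)².
z_{α} + z_β = 1.645 + 0.674 = 2.319.
n = 2 × (2.319 / 1.00)² = 2 × 2.319² = 2 × 5.38 = 10.8.
Round up to the next whole participant.

n = 11 per group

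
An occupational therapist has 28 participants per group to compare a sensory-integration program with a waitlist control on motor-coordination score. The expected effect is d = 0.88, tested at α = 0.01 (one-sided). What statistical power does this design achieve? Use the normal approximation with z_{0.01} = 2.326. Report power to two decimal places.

power ≈ 0.83

For two equal groups, power = Φ(d·√(n/2) − z_{α}).
d·√(n/2) = 0.88 × √(28/2) = 0.88 × 3.742 = 3.293.
z_β = 3.293 − 2.326 = 0.967.
Power = Φ(0.967) = 0.833.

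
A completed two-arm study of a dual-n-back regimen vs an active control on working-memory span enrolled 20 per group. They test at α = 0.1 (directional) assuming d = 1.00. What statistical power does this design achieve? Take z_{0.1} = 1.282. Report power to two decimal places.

For two equal groups, power = Φ(d·√(n/2) − z_{α}).
d·√(n/2) = 1.00 × √(20/2) = 1.00 × 3.162 = 3.162.
z_β = 3.162 − 1.282 = 1.880.
Power = Φ(1.880) = 0.970.

power ≈ 0.97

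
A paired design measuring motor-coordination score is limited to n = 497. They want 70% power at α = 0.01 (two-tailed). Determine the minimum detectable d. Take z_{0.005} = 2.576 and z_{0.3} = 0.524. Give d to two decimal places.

For a single sample (or paired design) of n = 497: d_min = (z_{α/2} + z_β)/√n.
z-sum = 2.576 + 0.524 = 3.100.
d_min = 3.100 / √497 = 3.100 / 22.293 = 0.139.

d_min ≈ 0.14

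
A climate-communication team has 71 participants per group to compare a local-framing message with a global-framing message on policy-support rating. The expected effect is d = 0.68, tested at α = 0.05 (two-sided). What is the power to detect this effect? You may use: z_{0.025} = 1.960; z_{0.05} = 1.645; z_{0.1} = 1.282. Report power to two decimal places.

power ≈ 0.98

For two equal groups, power = Φ(d·√(n/2) − z_{α/2}).
d·√(n/2) = 0.68 × √(71/2) = 0.68 × 5.958 = 4.052.
z_β = 4.052 − 1.960 = 2.092.
Power = Φ(2.092) = 0.982.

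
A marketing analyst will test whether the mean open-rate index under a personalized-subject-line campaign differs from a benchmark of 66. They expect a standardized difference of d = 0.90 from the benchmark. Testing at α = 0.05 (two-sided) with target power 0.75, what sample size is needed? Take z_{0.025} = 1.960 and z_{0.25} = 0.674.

For a one-sample test: n = ((z_{α/2} + z_β) / d)².
z_{α/2} + z_β = 1.960 + 0.674 = 2.634.
n = (2.634 / 0.90)² = 2.927² = 8.57.
Round up.

n = 9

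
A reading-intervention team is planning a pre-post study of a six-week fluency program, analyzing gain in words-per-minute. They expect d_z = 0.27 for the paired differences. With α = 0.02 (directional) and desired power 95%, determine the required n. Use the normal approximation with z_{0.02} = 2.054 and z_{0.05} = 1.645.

n = 188 pairs

For a paired (one-sample on differences) test: n = ((z_{α} + z_β) / d)².
z_{α} + z_β = 2.054 + 1.645 = 3.699.
n = (3.699 / 0.27)² = 13.700² = 187.69.
Round up.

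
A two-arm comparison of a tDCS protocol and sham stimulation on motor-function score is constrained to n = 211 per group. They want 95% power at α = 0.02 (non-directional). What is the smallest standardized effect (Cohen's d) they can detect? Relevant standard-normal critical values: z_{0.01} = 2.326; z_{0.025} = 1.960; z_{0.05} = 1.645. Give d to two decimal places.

d_min ≈ 0.39

For two independent groups of n = 211 each: d_min = (z_{α/2} + z_β)·√(2/n).
z-sum = 2.326 + 1.645 = 3.971.
d_min = 3.971 × √(2/211) = 3.971 × 0.0974 = 0.387.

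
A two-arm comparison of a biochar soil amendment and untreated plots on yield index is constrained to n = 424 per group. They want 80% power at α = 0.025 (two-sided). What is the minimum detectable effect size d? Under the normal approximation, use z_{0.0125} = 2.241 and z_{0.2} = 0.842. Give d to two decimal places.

d_min ≈ 0.21

For two independent groups of n = 424 each: d_min = (z_{α/2} + z_β)·√(2/n).
z-sum = 2.241 + 0.842 = 3.083.
d_min = 3.083 × √(2/424) = 3.083 × 0.0687 = 0.212.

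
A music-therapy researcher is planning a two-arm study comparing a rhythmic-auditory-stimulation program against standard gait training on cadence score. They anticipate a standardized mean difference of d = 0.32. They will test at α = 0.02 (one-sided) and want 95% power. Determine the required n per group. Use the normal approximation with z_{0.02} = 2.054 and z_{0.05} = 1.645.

For two independent groups with equal n: n = 2·((z_{α} + z_β) / d)².
z_{α} + z_β = 2.054 + 1.645 = 3.699.
n = 2 × (3.699 / 0.32)² = 2 × 11.559² = 2 × 133.62 = 267.2.
Round up to the next whole participant.

n = 268 per group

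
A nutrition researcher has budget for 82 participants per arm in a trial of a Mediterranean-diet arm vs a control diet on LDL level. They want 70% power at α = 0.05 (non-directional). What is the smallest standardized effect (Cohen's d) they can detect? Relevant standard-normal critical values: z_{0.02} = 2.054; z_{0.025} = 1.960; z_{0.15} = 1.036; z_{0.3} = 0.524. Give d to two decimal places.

d_min ≈ 0.39

For two independent groups of n = 82 each: d_min = (z_{α/2} + z_β)·√(2/n).
z-sum = 1.960 + 0.524 = 2.484.
d_min = 2.484 × √(2/82) = 2.484 × 0.1562 = 0.388.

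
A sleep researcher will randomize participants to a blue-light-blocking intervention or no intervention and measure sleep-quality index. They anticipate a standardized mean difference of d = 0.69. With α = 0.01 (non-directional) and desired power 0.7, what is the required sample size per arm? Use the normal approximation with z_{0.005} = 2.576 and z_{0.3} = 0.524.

n = 41 per group

For two independent groups with equal n: n = 2·((z_{α/2} + z_β) / d)².
z_{α/2} + z_β = 2.576 + 0.524 = 3.100.
n = 2 × (3.100 / 0.69)² = 2 × 4.493² = 2 × 20.18 = 40.4.
Round up to the next whole participant.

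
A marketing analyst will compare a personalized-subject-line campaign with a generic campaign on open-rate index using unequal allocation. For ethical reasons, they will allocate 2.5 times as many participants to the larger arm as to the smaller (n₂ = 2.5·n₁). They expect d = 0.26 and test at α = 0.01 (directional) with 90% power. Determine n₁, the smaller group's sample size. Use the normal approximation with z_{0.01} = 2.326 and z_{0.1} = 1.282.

n₁ = 270

With allocation ratio k = n₂/n₁ = 2.5, Var(x̄₁−x̄₂) = σ²(1/n₁ + 1/(k·n₁)) = σ²·(k+1)/(k·n₁).
So n₁ = (1 + 1/k)·((z_{α} + z_β)/d)² = 1.400 × (3.608/0.26)².
n₁ = 1.400 × 192.57 = 269.6.
Round up: n₁ = 270, giving n₂ = 2.5 × 270 = 675.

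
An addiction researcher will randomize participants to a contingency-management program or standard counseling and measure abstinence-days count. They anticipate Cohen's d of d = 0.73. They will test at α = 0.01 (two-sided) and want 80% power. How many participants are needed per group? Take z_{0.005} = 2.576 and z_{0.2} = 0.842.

n = 44 per group

For two independent groups with equal n: n = 2·((z_{α/2} + z_β) / d)².
z_{α/2} + z_β = 2.576 + 0.842 = 3.418.
n = 2 × (3.418 / 0.73)² = 2 × 4.682² = 2 × 21.92 = 43.8.
Round up to the next whole participant.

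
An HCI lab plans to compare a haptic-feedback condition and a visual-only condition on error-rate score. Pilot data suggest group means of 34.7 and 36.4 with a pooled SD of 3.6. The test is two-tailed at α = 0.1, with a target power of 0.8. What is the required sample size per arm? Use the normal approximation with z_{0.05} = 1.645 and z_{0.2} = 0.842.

n = 56 per group

Cohen's d = |M₁ − M₂| / SD_pooled = |34.7 − 36.4| / 3.6 = 1.7 / 3.6 = 0.472.
For two independent groups with equal n: n = 2·((z_{α/2} + z_β) / d)².
z_{α/2} + z_β = 1.645 + 0.842 = 2.487.
n = 2 × (2.487 / 0.472)² = 2 × 5.269² = 2 × 27.76 = 55.5.
Round up to the next whole participant.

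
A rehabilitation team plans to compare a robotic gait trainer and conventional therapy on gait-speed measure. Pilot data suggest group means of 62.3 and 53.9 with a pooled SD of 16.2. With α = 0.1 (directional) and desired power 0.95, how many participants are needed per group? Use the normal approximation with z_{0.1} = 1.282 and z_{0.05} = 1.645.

n = 64 per group

Cohen's d = |M₁ − M₂| / SD_pooled = |62.3 − 53.9| / 16.2 = 8.4 / 16.2 = 0.519.
For two independent groups with equal n: n = 2·((z_{α} + z_β) / d)².
z_{α} + z_β = 1.282 + 1.645 = 2.927.
n = 2 × (2.927 / 0.519)² = 2 × 5.640² = 2 × 31.81 = 63.6.
Round up to the next whole participant.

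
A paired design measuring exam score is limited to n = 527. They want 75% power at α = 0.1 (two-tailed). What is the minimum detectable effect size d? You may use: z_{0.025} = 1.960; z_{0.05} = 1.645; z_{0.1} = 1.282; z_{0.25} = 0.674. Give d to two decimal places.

For a single sample (or paired design) of n = 527: d_min = (z_{α/2} + z_β)/√n.
z-sum = 1.645 + 0.674 = 2.319.
d_min = 2.319 / √527 = 2.319 / 22.956 = 0.101.

d_min ≈ 0.10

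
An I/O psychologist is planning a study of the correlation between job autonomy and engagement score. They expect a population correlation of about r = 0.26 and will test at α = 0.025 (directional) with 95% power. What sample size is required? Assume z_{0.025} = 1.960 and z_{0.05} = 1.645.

Fisher's z: C = ½·ln((1+r)/(1−r)) = ½·ln(1.7027) = 0.2661.
n = ((z_{α} + z_β)/C)² + 3.
(1.960 + 1.645) / 0.2661 = 3.605 / 0.2661 = 13.548.
n = 13.548² + 3 = 183.54 + 3 = 186.5.
Round up.

n = 187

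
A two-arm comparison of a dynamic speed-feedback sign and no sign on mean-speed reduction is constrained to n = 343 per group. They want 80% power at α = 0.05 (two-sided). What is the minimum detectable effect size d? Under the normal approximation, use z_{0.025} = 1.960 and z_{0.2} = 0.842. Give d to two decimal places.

d_min ≈ 0.21

For two independent groups of n = 343 each: d_min = (z_{α/2} + z_β)·√(2/n).
z-sum = 1.960 + 0.842 = 2.802.
d_min = 2.802 × √(2/343) = 2.802 × 0.0764 = 0.214.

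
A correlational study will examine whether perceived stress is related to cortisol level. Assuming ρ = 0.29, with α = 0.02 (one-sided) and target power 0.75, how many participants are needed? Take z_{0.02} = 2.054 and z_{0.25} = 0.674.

n = 87

Fisher's z: C = ½·ln((1+r)/(1−r)) = ½·ln(1.8169) = 0.2986.
n = ((z_{α} + z_β)/C)² + 3.
(2.054 + 0.674) / 0.2986 = 2.728 / 0.2986 = 9.136.
n = 9.136² + 3 = 83.47 + 3 = 86.5.
Round up.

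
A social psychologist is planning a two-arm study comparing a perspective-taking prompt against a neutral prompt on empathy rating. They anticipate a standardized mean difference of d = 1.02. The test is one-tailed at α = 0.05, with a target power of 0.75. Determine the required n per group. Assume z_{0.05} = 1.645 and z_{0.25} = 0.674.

n = 11 per group

For two independent groups with equal n: n = 2·((z_{α} + z_β) / d)².
z_{α} + z_β = 1.645 + 0.674 = 2.319.
n = 2 × (2.319 / 1.02)² = 2 × 2.274² = 2 × 5.17 = 10.3.
Round up to the next whole participant.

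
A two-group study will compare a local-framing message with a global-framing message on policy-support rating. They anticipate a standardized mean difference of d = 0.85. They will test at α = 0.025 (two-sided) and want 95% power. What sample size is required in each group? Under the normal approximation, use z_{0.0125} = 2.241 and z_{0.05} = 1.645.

n = 42 per group

For two independent groups with equal n: n = 2·((z_{α/2} + z_β) / d)².
z_{α/2} + z_β = 2.241 + 1.645 = 3.886.
n = 2 × (3.886 / 0.85)² = 2 × 4.572² = 2 × 20.90 = 41.8.
Round up to the next whole participant.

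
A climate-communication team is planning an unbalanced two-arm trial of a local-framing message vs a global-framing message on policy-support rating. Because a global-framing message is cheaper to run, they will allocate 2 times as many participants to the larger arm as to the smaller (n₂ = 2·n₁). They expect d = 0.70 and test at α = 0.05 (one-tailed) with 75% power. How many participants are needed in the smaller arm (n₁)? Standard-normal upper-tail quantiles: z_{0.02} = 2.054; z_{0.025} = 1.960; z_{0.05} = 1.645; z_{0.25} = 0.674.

n₁ = 17

With allocation ratio k = n₂/n₁ = 2, Var(x̄₁−x̄₂) = σ²(1/n₁ + 1/(k·n₁)) = σ²·(k+1)/(k·n₁).
So n₁ = (1 + 1/k)·((z_{α} + z_β)/d)² = 1.500 × (2.319/0.70)².
n₁ = 1.500 × 10.98 = 16.5.
Round up: n₁ = 17, giving n₂ = 2 × 17 = 34.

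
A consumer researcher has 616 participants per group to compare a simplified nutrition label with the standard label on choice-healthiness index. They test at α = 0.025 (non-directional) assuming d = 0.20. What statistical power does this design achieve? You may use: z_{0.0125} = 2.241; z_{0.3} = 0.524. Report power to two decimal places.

For two equal groups, power = Φ(d·√(n/2) − z_{α/2}).
d·√(n/2) = 0.20 × √(616/2) = 0.20 × 17.550 = 3.510.
z_β = 3.510 − 2.241 = 1.269.
Power = Φ(1.269) = 0.898.

power ≈ 0.90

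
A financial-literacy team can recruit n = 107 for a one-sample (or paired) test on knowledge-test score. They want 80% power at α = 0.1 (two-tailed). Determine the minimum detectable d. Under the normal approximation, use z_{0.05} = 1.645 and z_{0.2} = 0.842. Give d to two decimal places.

For a single sample (or paired design) of n = 107: d_min = (z_{α/2} + z_β)/√n.
z-sum = 1.645 + 0.842 = 2.487.
d_min = 2.487 / √107 = 2.487 / 10.344 = 0.240.

d_min ≈ 0.24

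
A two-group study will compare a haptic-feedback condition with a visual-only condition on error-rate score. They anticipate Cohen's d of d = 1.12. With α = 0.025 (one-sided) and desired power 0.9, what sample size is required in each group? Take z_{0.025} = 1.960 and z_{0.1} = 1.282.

For two independent groups with equal n: n = 2·((z_{α} + z_β) / d)².
z_{α} + z_β = 1.960 + 1.282 = 3.242.
n = 2 × (3.242 / 1.12)² = 2 × 2.895² = 2 × 8.38 = 16.8.
Round up to the next whole participant.

n = 17 per group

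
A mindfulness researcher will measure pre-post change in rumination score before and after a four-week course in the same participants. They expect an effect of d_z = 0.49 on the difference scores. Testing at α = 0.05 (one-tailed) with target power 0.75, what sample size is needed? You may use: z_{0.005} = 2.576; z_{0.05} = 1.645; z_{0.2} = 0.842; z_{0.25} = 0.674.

n = 23 pairs

For a paired (one-sample on differences) test: n = ((z_{α} + z_β) / d)².
z_{α} + z_β = 1.645 + 0.674 = 2.319.
n = (2.319 / 0.49)² = 4.733² = 22.40.
Round up.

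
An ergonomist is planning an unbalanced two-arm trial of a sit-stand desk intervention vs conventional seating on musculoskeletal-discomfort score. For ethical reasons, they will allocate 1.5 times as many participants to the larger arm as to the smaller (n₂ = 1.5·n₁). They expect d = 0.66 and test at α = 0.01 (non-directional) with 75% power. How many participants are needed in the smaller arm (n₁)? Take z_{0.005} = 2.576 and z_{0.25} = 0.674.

With allocation ratio k = n₂/n₁ = 1.5, Var(x̄₁−x̄₂) = σ²(1/n₁ + 1/(k·n₁)) = σ²·(k+1)/(k·n₁).
So n₁ = (1 + 1/k)·((z_{α/2} + z_β)/d)² = 1.667 × (3.250/0.66)².
n₁ = 1.667 × 24.25 = 40.4.
Round up: n₁ = 41, giving n₂ = ⌈1.5 × 41⌉ = ⌈61.5⌉ = 62.

n₁ = 41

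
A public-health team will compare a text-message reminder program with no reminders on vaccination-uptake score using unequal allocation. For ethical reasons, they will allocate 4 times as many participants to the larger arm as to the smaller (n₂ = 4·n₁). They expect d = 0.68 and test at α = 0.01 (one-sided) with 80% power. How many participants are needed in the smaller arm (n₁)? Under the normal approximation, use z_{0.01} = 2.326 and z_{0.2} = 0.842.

n₁ = 28

With allocation ratio k = n₂/n₁ = 4, Var(x̄₁−x̄₂) = σ²(1/n₁ + 1/(k·n₁)) = σ²·(k+1)/(k·n₁).
So n₁ = (1 + 1/k)·((z_{α} + z_β)/d)² = 1.250 × (3.168/0.68)².
n₁ = 1.250 × 21.70 = 27.1.
Round up: n₁ = 28, giving n₂ = 4 × 28 = 112.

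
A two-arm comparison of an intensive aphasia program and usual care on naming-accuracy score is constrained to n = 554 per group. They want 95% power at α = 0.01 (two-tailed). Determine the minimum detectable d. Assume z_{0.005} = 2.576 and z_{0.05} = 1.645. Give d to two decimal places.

d_min ≈ 0.25

For two independent groups of n = 554 each: d_min = (z_{α/2} + z_β)·√(2/n).
z-sum = 2.576 + 1.645 = 4.221.
d_min = 4.221 × √(2/554) = 4.221 × 0.0601 = 0.254.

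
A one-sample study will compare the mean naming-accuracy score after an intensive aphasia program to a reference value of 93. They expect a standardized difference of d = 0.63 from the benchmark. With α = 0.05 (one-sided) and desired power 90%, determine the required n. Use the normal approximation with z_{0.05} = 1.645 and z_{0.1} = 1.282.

n = 22

For a one-sample test: n = ((z_{α} + z_β) / d)².
z_{α} + z_β = 1.645 + 1.282 = 2.927.
n = (2.927 / 0.63)² = 4.646² = 21.59.
Round up.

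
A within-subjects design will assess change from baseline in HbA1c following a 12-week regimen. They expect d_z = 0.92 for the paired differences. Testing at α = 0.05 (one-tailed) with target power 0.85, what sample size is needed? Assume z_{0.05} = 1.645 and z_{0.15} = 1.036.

For a paired (one-sample on differences) test: n = ((z_{α} + z_β) / d)².
z_{α} + z_β = 1.645 + 1.036 = 2.681.
n = (2.681 / 0.92)² = 2.914² = 8.49.
Round up.

n = 9 pairs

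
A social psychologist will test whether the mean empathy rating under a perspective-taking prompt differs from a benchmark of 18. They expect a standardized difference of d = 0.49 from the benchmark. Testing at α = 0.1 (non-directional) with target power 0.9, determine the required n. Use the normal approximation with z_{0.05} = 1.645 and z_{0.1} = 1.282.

For a one-sample test: n = ((z_{α/2} + z_β) / d)².
z_{α/2} + z_β = 1.645 + 1.282 = 2.927.
n = (2.927 / 0.49)² = 5.973² = 35.68.
Round up.

n = 36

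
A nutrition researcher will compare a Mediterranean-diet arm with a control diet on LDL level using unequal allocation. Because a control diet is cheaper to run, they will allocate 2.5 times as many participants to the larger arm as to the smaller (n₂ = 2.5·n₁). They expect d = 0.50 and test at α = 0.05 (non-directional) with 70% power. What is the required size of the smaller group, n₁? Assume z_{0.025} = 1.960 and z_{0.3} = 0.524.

With allocation ratio k = n₂/n₁ = 2.5, Var(x̄₁−x̄₂) = σ²(1/n₁ + 1/(k·n₁)) = σ²·(k+1)/(k·n₁).
So n₁ = (1 + 1/k)·((z_{α/2} + z_β)/d)² = 1.400 × (2.484/0.50)².
n₁ = 1.400 × 24.68 = 34.6.
Round up: n₁ = 35, giving n₂ = ⌈2.5 × 35⌉ = ⌈87.5⌉ = 88.

n₁ = 35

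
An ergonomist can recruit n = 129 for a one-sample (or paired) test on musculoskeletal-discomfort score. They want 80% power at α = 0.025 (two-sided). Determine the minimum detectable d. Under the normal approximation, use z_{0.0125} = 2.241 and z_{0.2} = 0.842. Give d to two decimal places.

For a single sample (or paired design) of n = 129: d_min = (z_{α/2} + z_β)/√n.
z-sum = 2.241 + 0.842 = 3.083.
d_min = 3.083 / √129 = 3.083 / 11.358 = 0.271.

d_min ≈ 0.27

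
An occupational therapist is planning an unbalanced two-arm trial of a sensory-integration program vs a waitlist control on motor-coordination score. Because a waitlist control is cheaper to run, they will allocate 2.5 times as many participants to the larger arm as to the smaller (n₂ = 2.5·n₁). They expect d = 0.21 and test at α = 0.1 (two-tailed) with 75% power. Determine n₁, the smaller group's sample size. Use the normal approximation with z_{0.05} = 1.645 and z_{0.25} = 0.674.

With allocation ratio k = n₂/n₁ = 2.5, Var(x̄₁−x̄₂) = σ²(1/n₁ + 1/(k·n₁)) = σ²·(k+1)/(k·n₁).
So n₁ = (1 + 1/k)·((z_{α/2} + z_β)/d)² = 1.400 × (2.319/0.21)².
n₁ = 1.400 × 121.94 = 170.7.
Round up: n₁ = 171, giving n₂ = ⌈2.5 × 171⌉ = ⌈427.5⌉ = 428.

n₁ = 171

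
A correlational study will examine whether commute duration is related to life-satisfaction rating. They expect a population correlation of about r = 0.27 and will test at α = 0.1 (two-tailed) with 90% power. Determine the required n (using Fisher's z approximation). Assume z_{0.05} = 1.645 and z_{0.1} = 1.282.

Fisher's z: C = ½·ln((1+r)/(1−r)) = ½·ln(1.7397) = 0.2769.
n = ((z_{α/2} + z_β)/C)² + 3.
(1.645 + 1.282) / 0.2769 = 2.927 / 0.2769 = 10.571.
n = 10.571² + 3 = 111.74 + 3 = 114.7.
Round up.

n = 115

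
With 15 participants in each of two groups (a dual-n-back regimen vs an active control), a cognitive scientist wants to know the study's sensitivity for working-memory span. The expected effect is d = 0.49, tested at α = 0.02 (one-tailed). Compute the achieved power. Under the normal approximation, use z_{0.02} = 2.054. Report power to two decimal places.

power ≈ 0.24

For two equal groups, power = Φ(d·√(n/2) − z_{α}).
d·√(n/2) = 0.49 × √(15/2) = 0.49 × 2.739 = 1.342.
z_β = 1.342 − 2.054 = -0.712.
Power = Φ(-0.712) = 0.238.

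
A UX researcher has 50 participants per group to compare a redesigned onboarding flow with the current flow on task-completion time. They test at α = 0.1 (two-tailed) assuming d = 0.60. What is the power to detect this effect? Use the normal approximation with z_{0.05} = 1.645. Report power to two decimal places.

For two equal groups, power = Φ(d·√(n/2) − z_{α/2}).
d·√(n/2) = 0.60 × √(50/2) = 0.60 × 5.000 = 3.000.
z_β = 3.000 − 1.645 = 1.355.
Power = Φ(1.355) = 0.912.

power ≈ 0.91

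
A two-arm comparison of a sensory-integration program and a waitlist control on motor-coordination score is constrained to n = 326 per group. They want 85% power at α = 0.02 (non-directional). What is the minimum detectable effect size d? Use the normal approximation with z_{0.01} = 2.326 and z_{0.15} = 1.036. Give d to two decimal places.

d_min ≈ 0.26

For two independent groups of n = 326 each: d_min = (z_{α/2} + z_β)·√(2/n).
z-sum = 2.326 + 1.036 = 3.362.
d_min = 3.362 × √(2/326) = 3.362 × 0.0783 = 0.263.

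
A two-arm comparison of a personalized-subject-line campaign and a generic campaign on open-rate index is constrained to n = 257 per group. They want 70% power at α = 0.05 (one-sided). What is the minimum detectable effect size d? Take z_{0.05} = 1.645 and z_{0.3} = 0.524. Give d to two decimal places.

For two independent groups of n = 257 each: d_min = (z_{α} + z_β)·√(2/n).
z-sum = 1.645 + 0.524 = 2.169.
d_min = 2.169 × √(2/257) = 2.169 × 0.0882 = 0.191.

d_min ≈ 0.19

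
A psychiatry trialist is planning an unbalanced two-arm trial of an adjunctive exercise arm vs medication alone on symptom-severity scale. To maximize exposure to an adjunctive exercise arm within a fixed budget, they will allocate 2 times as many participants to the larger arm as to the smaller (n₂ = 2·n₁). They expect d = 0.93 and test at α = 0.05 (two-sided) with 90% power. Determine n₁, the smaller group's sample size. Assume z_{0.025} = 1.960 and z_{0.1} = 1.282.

n₁ = 19

With allocation ratio k = n₂/n₁ = 2, Var(x̄₁−x̄₂) = σ²(1/n₁ + 1/(k·n₁)) = σ²·(k+1)/(k·n₁).
So n₁ = (1 + 1/k)·((z_{α/2} + z_β)/d)² = 1.500 × (3.242/0.93)².
n₁ = 1.500 × 12.15 = 18.2.
Round up: n₁ = 19, giving n₂ = 2 × 19 = 38.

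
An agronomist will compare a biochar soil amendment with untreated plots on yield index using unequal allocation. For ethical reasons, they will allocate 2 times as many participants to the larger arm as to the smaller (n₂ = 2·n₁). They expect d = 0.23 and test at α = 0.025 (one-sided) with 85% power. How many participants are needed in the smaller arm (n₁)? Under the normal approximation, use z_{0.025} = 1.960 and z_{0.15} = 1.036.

With allocation ratio k = n₂/n₁ = 2, Var(x̄₁−x̄₂) = σ²(1/n₁ + 1/(k·n₁)) = σ²·(k+1)/(k·n₁).
So n₁ = (1 + 1/k)·((z_{α} + z_β)/d)² = 1.500 × (2.996/0.23)².
n₁ = 1.500 × 169.68 = 254.5.
Round up: n₁ = 255, giving n₂ = 2 × 255 = 510.

n₁ = 255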